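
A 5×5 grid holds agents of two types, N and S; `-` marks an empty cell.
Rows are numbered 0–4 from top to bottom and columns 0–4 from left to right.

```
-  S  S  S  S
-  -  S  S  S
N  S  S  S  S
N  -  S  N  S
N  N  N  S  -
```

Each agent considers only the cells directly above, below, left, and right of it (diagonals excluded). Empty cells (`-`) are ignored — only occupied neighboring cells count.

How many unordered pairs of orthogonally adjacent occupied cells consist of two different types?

Scan each occupied cell's neighbors to the right and below so each pair is counted once.
From row 0: 0 unlike of 6 pairs (running 0/6).
From row 1: 0 unlike of 5 pairs (running 0/11).
From row 2: 2 unlike of 8 pairs (running 2/19).
From row 3: 4 unlike of 5 pairs (running 6/24).
From row 4: 1 unlike of 3 pairs (running 7/27).
Total adjacent occupied pairs: 27; unlike-type pairs: 7.

7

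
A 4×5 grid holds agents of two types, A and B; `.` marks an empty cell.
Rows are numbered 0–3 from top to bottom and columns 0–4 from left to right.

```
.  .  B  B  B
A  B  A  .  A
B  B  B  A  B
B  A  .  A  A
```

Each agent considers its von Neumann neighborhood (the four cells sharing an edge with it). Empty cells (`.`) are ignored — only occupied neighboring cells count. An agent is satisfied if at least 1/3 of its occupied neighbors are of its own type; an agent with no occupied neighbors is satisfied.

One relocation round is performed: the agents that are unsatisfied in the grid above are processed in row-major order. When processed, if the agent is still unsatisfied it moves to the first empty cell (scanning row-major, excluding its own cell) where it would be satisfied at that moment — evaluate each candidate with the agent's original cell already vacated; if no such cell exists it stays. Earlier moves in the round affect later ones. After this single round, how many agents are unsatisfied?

0

Initially unsatisfied (in order): (1,0), (1,2), (1,4), (2,4), (3,1).
  (1,0) → (0,0).
  (1,2) → (0,1).
  (1,4) → (1,0).
  (2,4) → (1,2).
  (3,1) → (1,3).
Resulting grid:
A A B B B
A B B A .
B B B A .
B . . A A
All satisfied now.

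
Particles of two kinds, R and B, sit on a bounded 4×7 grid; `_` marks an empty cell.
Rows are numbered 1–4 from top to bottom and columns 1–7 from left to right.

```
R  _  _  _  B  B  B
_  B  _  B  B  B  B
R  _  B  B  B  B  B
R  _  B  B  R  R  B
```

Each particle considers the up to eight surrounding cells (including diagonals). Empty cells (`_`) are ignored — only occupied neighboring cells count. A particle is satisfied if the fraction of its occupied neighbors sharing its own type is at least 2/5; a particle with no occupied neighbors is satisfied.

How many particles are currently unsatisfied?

(1,1)R 0/1 unhappy
(1,5)B 4/4 ok
(1,6)B 5/5 ok
(1,7)B 3/3 ok
(2,2)B 1/3 unhappy
(2,4)B 5/5 ok
(2,5)B 7/7 ok
(2,6)B 8/8 ok
(2,7)B 5/5 ok
(3,1)R 1/2 ok
(3,3)B 5/5 ok
(3,4)B 6/7 ok
(3,5)B 6/8 ok
(3,6)B 6/8 ok
(3,7)B 4/5 ok
(4,1)R 1/1 ok
(4,3)B 3/3 ok
(4,4)B 4/5 ok
(4,5)R 1/5 unhappy
(4,6)R 1/5 unhappy
(4,7)B 2/3 ok
Unsatisfied: (1,1), (2,2), (4,5), (4,6) — 4 in total.

4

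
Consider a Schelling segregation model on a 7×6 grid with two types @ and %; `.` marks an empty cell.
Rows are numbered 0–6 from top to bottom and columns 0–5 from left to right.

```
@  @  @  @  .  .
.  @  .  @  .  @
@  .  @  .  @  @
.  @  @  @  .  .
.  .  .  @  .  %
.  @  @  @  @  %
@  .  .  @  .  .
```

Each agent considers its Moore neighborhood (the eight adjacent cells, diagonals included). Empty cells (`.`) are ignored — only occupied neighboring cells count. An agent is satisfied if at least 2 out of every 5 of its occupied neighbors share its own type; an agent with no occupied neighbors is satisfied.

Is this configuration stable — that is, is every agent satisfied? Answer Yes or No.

Yes

(0,0)@ 2/2 ok
(0,1)@ 3/3 ok
(0,2)@ 4/4 ok
(0,3)@ 2/2 ok
(1,1)@ 5/5 ok
(1,3)@ 4/4 ok
(1,5)@ 2/2 ok
(2,0)@ 2/2 ok
(2,2)@ 5/5 ok
(2,4)@ 4/4 ok
(2,5)@ 2/2 ok
(3,1)@ 3/3 ok
(3,2)@ 4/4 ok
(3,3)@ 4/4 ok
(4,3)@ 5/5 ok
(4,5)% 1/2 ok
(5,1)@ 2/2 ok
(5,2)@ 4/4 ok
(5,3)@ 4/4 ok
(5,4)@ 3/5 ok
(5,5)% 1/2 ok
(6,0)@ 1/1 ok
(6,3)@ 3/3 ok
All meet the threshold, so the configuration is stable.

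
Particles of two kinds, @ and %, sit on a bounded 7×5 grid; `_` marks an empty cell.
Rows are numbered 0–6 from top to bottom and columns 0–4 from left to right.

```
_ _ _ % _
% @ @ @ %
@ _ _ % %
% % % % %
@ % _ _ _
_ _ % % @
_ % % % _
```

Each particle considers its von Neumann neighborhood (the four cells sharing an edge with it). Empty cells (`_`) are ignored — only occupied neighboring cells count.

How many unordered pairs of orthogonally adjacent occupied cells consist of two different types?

Scan each occupied cell's neighbors to the right and below so each pair is counted once.
Row 0: %(0,3)–@(1,3)≠  → 1/1 unlike.
Row 1: %(1,0)–@(1,1)≠ %(1,0)–@(2,0)≠ @(1,1)–@(1,2)= @(1,2)–@(1,3)= @(1,3)–%(1,4)≠ @(1,3)–%(2,3)≠ %(1,4)–%(2,4)=  → 4/7 unlike.
Row 2: @(2,0)–%(3,0)≠ %(2,3)–%(2,4)= %(2,3)–%(3,3)= %(2,4)–%(3,4)=  → 1/4 unlike.
Row 3: %(3,0)–%(3,1)= %(3,0)–@(4,0)≠ %(3,1)–%(3,2)= %(3,1)–%(4,1)= %(3,2)–%(3,3)= %(3,3)–%(3,4)=  → 1/6 unlike.
Row 4: @(4,0)–%(4,1)≠  → 1/1 unlike.
Row 5: %(5,2)–%(5,3)= %(5,2)–%(6,2)= %(5,3)–@(5,4)≠ %(5,3)–%(6,3)=  → 1/4 unlike.
Row 6: %(6,1)–%(6,2)= %(6,2)–%(6,3)=  → 0/2 unlike.
Total adjacent occupied pairs: 25; unlike-type pairs: 9.

9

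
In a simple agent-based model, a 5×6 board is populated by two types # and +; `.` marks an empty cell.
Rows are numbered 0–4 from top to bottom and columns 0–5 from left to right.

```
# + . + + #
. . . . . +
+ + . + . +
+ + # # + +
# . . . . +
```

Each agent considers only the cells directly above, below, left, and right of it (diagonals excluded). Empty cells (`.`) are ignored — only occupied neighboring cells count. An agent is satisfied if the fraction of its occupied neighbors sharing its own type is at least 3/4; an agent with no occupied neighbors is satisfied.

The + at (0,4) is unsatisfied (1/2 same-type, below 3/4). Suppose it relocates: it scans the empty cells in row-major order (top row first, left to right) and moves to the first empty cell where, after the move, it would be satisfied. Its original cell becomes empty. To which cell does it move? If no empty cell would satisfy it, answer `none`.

(0,2)

Vacating (0,4). Empty cells in order:
  (0,2): 2/2 same-type → satisfied — stop here.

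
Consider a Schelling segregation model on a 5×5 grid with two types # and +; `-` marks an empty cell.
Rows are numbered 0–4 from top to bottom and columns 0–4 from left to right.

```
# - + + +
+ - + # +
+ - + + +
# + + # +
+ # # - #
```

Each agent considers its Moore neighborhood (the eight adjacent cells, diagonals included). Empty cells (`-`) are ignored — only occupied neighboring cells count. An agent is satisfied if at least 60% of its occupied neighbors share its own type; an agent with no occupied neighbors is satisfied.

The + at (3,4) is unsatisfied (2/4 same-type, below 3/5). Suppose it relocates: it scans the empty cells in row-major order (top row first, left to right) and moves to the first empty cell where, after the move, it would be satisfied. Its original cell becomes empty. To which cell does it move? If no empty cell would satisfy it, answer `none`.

(0,1)

Vacating (3,4). Empty cells in order:
  (0,1): 3/4 same-type → satisfied — stop here.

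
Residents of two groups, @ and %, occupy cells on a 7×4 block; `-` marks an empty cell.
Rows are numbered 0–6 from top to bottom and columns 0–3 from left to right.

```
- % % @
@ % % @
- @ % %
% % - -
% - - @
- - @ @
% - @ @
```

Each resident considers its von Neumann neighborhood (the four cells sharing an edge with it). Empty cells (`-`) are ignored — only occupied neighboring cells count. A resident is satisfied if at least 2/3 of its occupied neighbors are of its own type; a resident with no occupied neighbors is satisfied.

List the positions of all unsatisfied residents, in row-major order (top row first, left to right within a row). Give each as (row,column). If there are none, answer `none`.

Row 0: (0,1)% 2/2 ok · (0,2)% 2/3 ok · (0,3)@ 1/2 unhappy
Row 1: (1,0)@ 0/1 unhappy · (1,1)% 2/4 unhappy · (1,2)% 3/4 ok · (1,3)@ 1/3 unhappy
Row 2: (2,1)@ 0/3 unhappy · (2,2)% 2/3 ok · (2,3)% 1/2 unhappy
Row 3: (3,0)% 2/2 ok · (3,1)% 1/2 unhappy
Row 4: (4,0)% 1/1 ok · (4,3)@ 1/1 ok
Row 5: (5,2)@ 2/2 ok · (5,3)@ 3/3 ok
Row 6: (6,0)% 0/0 ok · (6,2)@ 2/2 ok · (6,3)@ 2/2 ok

(0,3), (1,0), (1,1), (1,3), (2,1), (2,3), (3,1)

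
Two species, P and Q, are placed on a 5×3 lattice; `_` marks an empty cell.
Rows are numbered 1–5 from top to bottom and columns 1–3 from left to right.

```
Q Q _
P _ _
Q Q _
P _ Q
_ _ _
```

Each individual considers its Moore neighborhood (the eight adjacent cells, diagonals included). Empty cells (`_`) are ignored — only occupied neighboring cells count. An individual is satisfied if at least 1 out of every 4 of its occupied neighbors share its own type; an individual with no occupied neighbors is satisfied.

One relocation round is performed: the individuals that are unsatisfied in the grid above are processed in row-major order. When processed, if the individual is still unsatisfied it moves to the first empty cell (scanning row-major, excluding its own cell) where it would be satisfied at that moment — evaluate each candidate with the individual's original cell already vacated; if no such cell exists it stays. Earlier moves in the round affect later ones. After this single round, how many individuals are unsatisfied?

0

Initially unsatisfied (in order): (2,1), (4,1).
  (2,1) → (4,2).
  (4,1): now satisfied by earlier moves; stays.
Resulting grid:
Q Q _
_ _ _
Q Q _
P P Q
_ _ _
All satisfied now.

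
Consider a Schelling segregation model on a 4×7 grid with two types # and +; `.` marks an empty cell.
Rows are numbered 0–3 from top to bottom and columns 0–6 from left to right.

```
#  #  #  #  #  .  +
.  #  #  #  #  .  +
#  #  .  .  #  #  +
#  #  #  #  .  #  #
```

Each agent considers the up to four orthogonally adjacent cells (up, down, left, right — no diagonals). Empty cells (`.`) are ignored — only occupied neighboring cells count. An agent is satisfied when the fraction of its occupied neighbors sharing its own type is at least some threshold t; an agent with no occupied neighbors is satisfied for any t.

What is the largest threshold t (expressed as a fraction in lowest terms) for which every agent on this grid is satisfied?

Row 0: (0,0)# 1/1 · (0,1)# 3/3 · (0,2)# 3/3 · (0,3)# 3/3 · (0,4)# 2/2 · (0,6)+ 1/1
Row 1: (1,1)# 3/3 · (1,2)# 3/3 · (1,3)# 3/3 · (1,4)# 3/3 · (1,6)+ 2/2
Row 2: (2,0)# 2/2 · (2,1)# 3/3 · (2,4)# 2/2 · (2,5)# 2/3 · (2,6)+ 1/3
Row 3: (3,0)# 2/2 · (3,1)# 3/3 · (3,2)# 2/2 · (3,3)# 1/1 · (3,5)# 2/2 · (3,6)# 1/2
The smallest same-type fraction is 1/3 at (2,6), which reduces to 1/3. Any threshold above that leaves this agent unsatisfied.

1/3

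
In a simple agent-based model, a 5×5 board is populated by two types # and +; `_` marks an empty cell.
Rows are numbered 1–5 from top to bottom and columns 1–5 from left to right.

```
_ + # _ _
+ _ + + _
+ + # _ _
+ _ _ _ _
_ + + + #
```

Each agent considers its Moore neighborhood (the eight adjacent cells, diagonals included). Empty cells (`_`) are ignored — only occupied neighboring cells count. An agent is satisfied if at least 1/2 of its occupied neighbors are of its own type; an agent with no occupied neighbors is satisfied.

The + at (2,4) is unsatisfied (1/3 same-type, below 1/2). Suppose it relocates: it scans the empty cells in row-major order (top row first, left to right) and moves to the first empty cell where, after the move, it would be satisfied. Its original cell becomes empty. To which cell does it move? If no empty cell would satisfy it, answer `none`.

(1,1)

Vacating (2,4). Empty cells in order:
  (1,1): 2/2 same-type → satisfied — stop here.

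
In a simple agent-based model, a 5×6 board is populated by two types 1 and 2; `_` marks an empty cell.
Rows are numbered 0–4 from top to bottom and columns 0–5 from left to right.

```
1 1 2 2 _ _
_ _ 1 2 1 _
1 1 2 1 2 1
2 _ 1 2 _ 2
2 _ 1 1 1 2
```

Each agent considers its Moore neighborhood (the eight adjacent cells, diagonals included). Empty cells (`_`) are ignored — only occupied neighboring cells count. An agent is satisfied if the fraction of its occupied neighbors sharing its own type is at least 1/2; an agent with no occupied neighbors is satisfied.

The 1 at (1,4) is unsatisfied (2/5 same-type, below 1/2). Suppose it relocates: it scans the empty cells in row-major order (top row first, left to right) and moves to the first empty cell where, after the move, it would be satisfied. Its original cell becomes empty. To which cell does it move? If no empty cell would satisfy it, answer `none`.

(0,5)

Vacating (1,4). Empty cells in order:
  (0,4): 0/2 same-type → still unsatisfied.
  (0,5): 0/0 same-type → satisfied — stop here.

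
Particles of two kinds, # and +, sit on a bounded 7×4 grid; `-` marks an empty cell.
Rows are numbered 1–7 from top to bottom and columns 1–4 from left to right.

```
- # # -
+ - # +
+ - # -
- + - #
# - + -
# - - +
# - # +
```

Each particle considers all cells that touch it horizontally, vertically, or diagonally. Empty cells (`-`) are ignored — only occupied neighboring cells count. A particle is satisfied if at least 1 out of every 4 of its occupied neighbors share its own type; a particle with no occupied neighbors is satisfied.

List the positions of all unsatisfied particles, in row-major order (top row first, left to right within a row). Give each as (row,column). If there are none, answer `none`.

(1,2)# 2/3 ok
(1,3)# 2/3 ok
(2,1)+ 1/2 ok
(2,3)# 3/4 ok
(2,4)+ 0/3 unhappy
(3,1)+ 2/2 ok
(3,3)# 2/4 ok
(4,2)+ 2/4 ok
(4,4)# 1/2 ok
(5,1)# 1/2 ok
(5,3)+ 2/3 ok
(6,1)# 2/2 ok
(6,4)+ 2/3 ok
(7,1)# 1/1 ok
(7,3)# 0/2 unhappy
(7,4)+ 1/2 ok

(2,4), (7,3)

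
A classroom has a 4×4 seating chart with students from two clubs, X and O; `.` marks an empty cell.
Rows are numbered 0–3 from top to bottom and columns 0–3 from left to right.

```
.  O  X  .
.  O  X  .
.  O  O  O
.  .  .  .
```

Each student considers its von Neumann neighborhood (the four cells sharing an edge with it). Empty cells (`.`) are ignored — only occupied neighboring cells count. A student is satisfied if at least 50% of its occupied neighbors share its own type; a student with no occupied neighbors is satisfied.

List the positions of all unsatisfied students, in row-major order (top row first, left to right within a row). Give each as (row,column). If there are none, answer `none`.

(0,1)O 1/2 satisfied
(0,2)X 1/2 satisfied
(1,1)O 2/3 satisfied
(1,2)X 1/3 not
(2,1)O 2/2 satisfied
(2,2)O 2/3 satisfied
(2,3)O 1/1 satisfied

(1,2)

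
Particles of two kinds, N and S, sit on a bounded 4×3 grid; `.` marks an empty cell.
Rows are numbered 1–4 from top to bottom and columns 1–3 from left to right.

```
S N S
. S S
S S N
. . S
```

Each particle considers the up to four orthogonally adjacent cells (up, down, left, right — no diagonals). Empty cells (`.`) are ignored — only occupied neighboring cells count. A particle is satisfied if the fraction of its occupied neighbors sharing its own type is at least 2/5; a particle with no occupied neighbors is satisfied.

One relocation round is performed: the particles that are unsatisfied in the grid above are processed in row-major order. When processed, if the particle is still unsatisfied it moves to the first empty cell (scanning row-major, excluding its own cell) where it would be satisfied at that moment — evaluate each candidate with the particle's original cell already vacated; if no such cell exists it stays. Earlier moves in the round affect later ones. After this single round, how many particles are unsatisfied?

Initially unsatisfied (in order): (1,1), (1,2), (3,3), (4,3).
  (1,1) → (2,1).
  (1,2): no empty cell satisfies it; stays.
  (3,3) → (1,1).
  (4,3): now satisfied by earlier moves; stays.
Resulting grid:
N N S
S S S
S S .
. . S
Unsatisfied now: (1,2).

1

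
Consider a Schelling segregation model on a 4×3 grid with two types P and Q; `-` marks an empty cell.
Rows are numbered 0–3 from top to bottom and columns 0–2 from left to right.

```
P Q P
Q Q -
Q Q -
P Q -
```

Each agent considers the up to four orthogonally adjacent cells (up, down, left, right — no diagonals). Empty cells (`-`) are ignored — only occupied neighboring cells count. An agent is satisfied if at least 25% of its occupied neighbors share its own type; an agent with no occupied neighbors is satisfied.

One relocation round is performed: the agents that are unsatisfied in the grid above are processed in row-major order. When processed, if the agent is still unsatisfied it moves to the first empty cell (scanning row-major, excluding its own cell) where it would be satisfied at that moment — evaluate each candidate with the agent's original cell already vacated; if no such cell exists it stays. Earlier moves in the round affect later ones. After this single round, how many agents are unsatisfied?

Initially unsatisfied (in order): (0,0), (0,2), (3,0).
  (0,0) → (1,2).
  (0,2): now satisfied by earlier moves; stays.
  (3,0) → (2,2).
Resulting grid:
- Q P
Q Q P
Q Q P
- Q -
All satisfied now.

0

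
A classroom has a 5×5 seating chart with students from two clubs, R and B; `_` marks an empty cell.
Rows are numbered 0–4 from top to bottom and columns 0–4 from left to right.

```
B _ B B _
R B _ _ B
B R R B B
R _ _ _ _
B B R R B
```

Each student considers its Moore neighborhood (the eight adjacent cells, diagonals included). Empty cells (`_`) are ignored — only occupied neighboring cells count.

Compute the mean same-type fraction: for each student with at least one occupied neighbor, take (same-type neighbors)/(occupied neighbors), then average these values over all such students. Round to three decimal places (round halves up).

Row 0: (0,0)B 1/2 · (0,2)B 2/2 · (0,3)B 2/2
Row 1: (1,0)R 1/4 · (1,1)B 3/6 · (1,4)B 3/3
Row 2: (2,0)B 1/4 · (2,1)R 3/5 · (2,2)R 1/3 · (2,3)B 2/3 · (2,4)B 2/2
Row 3: (3,0)R 1/4
Row 4: (4,0)B 1/2 · (4,1)B 1/3 · (4,2)R 1/2 · (4,3)R 1/2 · (4,4)B 0/1
Sum over 17 students: 1/2 + 2/2 + 2/2 + 1/4 + 3/6 + 3/3 + 1/4 + 3/5 + 1/3 + 2/3 + 2/2 + 1/4 + 1/2 + 1/3 + 1/2 + 1/2 + 0/1 = 551/60; mean = 551/60 ÷ 17 = 551/1020 = 0.540196… → 0.540.

0.540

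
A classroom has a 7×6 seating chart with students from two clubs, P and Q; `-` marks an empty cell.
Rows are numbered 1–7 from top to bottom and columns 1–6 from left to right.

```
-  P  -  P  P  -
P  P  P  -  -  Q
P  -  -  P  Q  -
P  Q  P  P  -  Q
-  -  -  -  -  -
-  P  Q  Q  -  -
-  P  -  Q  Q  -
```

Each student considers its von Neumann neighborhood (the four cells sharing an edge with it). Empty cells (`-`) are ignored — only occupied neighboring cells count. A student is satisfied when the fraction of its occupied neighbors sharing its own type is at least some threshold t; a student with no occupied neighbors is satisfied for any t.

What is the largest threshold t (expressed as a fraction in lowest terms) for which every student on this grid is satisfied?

Row 1: (1,2)P 1/1 · (1,4)P 1/1 · (1,5)P 1/1
Row 2: (2,1)P 2/2 · (2,2)P 3/3 · (2,3)P 1/1 · (2,6)Q — no occupied neighbors
Row 3: (3,1)P 2/2 · (3,4)P 1/2 · (3,5)Q 0/1
Row 4: (4,1)P 1/2 · (4,2)Q 0/2 · (4,3)P 1/2 · (4,4)P 2/2 · (4,6)Q — no occupied neighbors
Row 6: (6,2)P 1/2 · (6,3)Q 1/2 · (6,4)Q 2/2
Row 7: (7,2)P 1/1 · (7,4)Q 2/2 · (7,5)Q 1/1
The smallest same-type fraction is 0/1 at (3,5), which reduces to 0/1. Any threshold above that leaves this student unsatisfied.

0/1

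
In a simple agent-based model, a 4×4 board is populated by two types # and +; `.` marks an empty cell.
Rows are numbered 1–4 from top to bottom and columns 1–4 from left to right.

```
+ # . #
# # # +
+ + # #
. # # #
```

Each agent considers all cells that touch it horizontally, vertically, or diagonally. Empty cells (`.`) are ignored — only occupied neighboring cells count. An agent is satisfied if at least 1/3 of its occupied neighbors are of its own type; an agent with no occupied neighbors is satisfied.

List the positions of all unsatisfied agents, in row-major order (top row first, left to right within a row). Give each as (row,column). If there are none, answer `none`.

Row 1: (1,1)+ 0/3 ✗ · (1,2)# 3/4 ✓ · (1,4)# 1/2 ✓
Row 2: (2,1)# 2/5 ✓ · (2,2)# 4/7 ✓ · (2,3)# 5/7 ✓ · (2,4)+ 0/4 ✗
Row 3: (3,1)+ 1/4 ✗ · (3,2)+ 1/7 ✗ · (3,3)# 6/8 ✓ · (3,4)# 4/5 ✓
Row 4: (4,2)# 2/4 ✓ · (4,3)# 4/5 ✓ · (4,4)# 3/3 ✓

(1,1), (2,4), (3,1), (3,2)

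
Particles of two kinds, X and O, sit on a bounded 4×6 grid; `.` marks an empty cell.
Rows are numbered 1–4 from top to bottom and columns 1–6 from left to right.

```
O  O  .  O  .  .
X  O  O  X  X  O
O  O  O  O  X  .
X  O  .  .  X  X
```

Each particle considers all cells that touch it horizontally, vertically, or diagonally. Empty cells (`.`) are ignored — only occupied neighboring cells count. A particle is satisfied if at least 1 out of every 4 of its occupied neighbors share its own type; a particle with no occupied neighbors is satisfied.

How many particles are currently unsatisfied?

(1,1)O 2/3 satisfied
(1,2)O 3/4 satisfied
(1,4)O 1/3 satisfied
(2,1)X 0/5 not
(2,2)O 6/7 satisfied
(2,3)O 6/7 satisfied
(2,4)X 2/6 satisfied
(2,5)X 2/5 satisfied
(2,6)O 0/2 not
(3,1)O 3/5 satisfied
(3,2)O 5/7 satisfied
(3,3)O 5/6 satisfied
(3,4)O 2/6 satisfied
(3,5)X 4/6 satisfied
(4,1)X 0/3 not
(4,2)O 3/4 satisfied
(4,5)X 2/3 satisfied
(4,6)X 2/2 satisfied
Unsatisfied: (2,1), (2,6), (4,1) — 3 in total.

3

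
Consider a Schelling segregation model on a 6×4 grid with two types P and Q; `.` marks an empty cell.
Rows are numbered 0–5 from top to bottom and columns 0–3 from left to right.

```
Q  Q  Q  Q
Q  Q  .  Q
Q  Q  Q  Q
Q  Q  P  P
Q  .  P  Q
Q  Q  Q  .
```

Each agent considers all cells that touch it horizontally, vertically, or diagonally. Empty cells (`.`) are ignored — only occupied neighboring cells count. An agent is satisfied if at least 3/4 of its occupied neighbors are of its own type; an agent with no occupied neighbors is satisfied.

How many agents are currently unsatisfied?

8

Row 0: (0,0)Q 3/3 ✓ · (0,1)Q 4/4 ✓ · (0,2)Q 4/4 ✓ · (0,3)Q 2/2 ✓
Row 1: (1,0)Q 5/5 ✓ · (1,1)Q 7/7 ✓ · (1,3)Q 4/4 ✓
Row 2: (2,0)Q 5/5 ✓ · (2,1)Q 6/7 ✓ · (2,2)Q 5/7 ✗ · (2,3)Q 2/4 ✗
Row 3: (3,0)Q 4/4 ✓ · (3,1)Q 5/7 ✗ · (3,2)P 2/7 ✗ · (3,3)P 2/5 ✗
Row 4: (4,0)Q 4/4 ✓ · (4,2)P 2/6 ✗ · (4,3)Q 1/4 ✗
Row 5: (5,0)Q 2/2 ✓ · (5,1)Q 3/4 ✓ · (5,2)Q 2/3 ✗
Unsatisfied: (2,2), (2,3), (3,1), (3,2), (3,3), (4,2), (4,3), (5,2) — 8 in total.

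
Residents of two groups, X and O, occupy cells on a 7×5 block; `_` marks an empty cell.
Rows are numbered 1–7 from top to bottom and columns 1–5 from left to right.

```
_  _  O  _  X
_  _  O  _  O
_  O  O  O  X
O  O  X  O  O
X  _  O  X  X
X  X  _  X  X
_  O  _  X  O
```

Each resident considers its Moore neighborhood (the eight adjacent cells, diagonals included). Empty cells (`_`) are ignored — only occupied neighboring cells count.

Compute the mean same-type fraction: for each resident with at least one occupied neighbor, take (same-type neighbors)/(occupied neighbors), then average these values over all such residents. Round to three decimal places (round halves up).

0.515

Row 1: (1,3)O 1/1 · (1,5)X 0/1
Row 2: (2,3)O 4/4 · (2,5)O 1/3
Row 3: (3,2)O 4/5 · (3,3)O 5/6 · (3,4)O 5/7 · (3,5)X 0/4
Row 4: (4,1)O 2/3 · (4,2)O 4/6 · (4,3)X 1/7 · (4,4)O 4/8 · (4,5)O 2/5
Row 5: (5,1)X 2/4 · (5,3)O 2/6 · (5,4)X 4/7 · (5,5)X 3/5
Row 6: (6,1)X 2/3 · (6,2)X 2/4 · (6,4)X 4/6 · (6,5)X 4/5
Row 7: (7,2)O 0/2 · (7,4)X 2/3 · (7,5)O 0/3
Sum over 24 residents: 1/1 + 0/1 + 4/4 + 1/3 + 4/5 + 5/6 + 5/7 + 0/4 + 2/3 + 4/6 + 1/7 + 4/8 + 2/5 + 2/4 + 2/6 + 4/7 + 3/5 + 2/3 + 2/4 + 4/6 + 4/5 + 0/2 + 2/3 + 0/3 = 1298/105; mean = 1298/105 ÷ 24 = 649/1260 = 0.515079… → 0.515.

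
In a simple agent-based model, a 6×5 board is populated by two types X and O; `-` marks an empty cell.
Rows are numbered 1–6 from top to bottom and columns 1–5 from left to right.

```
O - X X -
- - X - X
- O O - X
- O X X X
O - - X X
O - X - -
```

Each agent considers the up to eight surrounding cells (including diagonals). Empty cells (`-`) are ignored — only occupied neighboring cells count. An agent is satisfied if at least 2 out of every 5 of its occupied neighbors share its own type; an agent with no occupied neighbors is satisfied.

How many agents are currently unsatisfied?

0

Row 1: (1,1)O 0/0 ✓ · (1,3)X 2/2 ✓ · (1,4)X 3/3 ✓
Row 2: (2,3)X 2/4 ✓ · (2,5)X 2/2 ✓
Row 3: (3,2)O 2/4 ✓ · (3,3)O 2/5 ✓ · (3,5)X 3/3 ✓
Row 4: (4,2)O 3/4 ✓ · (4,3)X 2/5 ✓ · (4,4)X 5/6 ✓ · (4,5)X 4/4 ✓
Row 5: (5,1)O 2/2 ✓ · (5,4)X 5/5 ✓ · (5,5)X 3/3 ✓
Row 6: (6,1)O 1/1 ✓ · (6,3)X 1/1 ✓
Every one meets the threshold.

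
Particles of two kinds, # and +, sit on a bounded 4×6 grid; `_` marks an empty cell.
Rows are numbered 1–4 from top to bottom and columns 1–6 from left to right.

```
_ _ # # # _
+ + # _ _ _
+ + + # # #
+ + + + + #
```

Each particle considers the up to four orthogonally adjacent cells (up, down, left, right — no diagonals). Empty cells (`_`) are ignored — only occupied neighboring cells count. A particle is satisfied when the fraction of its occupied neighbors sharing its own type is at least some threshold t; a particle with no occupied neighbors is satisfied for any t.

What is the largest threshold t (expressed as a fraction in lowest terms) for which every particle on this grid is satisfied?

Row 1: (1,3)# 2/2 · (1,4)# 2/2 · (1,5)# 1/1
Row 2: (2,1)+ 2/2 · (2,2)+ 2/3 · (2,3)# 1/3
Row 3: (3,1)+ 3/3 · (3,2)+ 4/4 · (3,3)+ 2/4 · (3,4)# 1/3 · (3,5)# 2/3 · (3,6)# 2/2
Row 4: (4,1)+ 2/2 · (4,2)+ 3/3 · (4,3)+ 3/3 · (4,4)+ 2/3 · (4,5)+ 1/3 · (4,6)# 1/2
The smallest same-type fraction is 1/3 at (2,3), which reduces to 1/3. Any threshold above that leaves this particle unsatisfied.

1/3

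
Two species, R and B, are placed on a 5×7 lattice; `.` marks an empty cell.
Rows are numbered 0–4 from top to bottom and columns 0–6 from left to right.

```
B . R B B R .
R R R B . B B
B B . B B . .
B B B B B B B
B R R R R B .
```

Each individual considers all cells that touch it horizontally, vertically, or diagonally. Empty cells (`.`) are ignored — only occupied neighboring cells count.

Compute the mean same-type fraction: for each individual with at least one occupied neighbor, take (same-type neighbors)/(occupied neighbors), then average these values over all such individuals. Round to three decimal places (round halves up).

Row 0: (0,0)B 0/2 · (0,2)R 2/4 · (0,3)B 2/4 · (0,4)B 3/4 · (0,5)R 0/3
Row 1: (1,0)R 1/4 · (1,1)R 3/6 · (1,2)R 2/6 · (1,3)B 4/6 · (1,5)B 3/4 · (1,6)B 1/2
Row 2: (2,0)B 3/5 · (2,1)B 4/7 · (2,3)B 5/6 · (2,4)B 6/6
Row 3: (3,0)B 4/5 · (3,1)B 5/7 · (3,2)B 4/7 · (3,3)B 4/7 · (3,4)B 5/7 · (3,5)B 4/5 · (3,6)B 2/2
Row 4: (4,0)B 2/3 · (4,1)R 1/5 · (4,2)R 2/5 · (4,3)R 2/5 · (4,4)R 1/5 · (4,5)B 3/4
Sum over 28 individuals: 0/2 + 2/4 + 2/4 + 3/4 + 0/3 + 1/4 + 3/6 + 2/6 + 4/6 + 3/4 + 1/2 + 3/5 + 4/7 + 5/6 + 6/6 + 4/5 + 5/7 + 4/7 + 4/7 + 5/7 + 4/5 + 2/2 + 2/3 + 1/5 + 2/5 + 2/5 + 1/5 + 3/4 = 544/35; mean = 544/35 ÷ 28 = 136/245 = 0.555102… → 0.555.

0.555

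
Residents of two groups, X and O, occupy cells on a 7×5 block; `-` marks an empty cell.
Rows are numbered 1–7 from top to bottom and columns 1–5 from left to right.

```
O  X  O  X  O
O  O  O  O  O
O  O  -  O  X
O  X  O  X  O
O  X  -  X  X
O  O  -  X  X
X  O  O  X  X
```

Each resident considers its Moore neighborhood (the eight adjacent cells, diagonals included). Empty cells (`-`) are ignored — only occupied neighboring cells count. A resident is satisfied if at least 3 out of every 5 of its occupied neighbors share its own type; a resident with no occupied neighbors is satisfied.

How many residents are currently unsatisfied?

10

Row 1: (1,1)O 2/3 ✓ · (1,2)X 0/5 ✗ · (1,3)O 3/5 ✓ · (1,4)X 0/5 ✗ · (1,5)O 2/3 ✓
Row 2: (2,1)O 4/5 ✓ · (2,2)O 6/7 ✓ · (2,3)O 5/7 ✓ · (2,4)O 5/7 ✓ · (2,5)O 3/5 ✓
Row 3: (3,1)O 4/5 ✓ · (3,2)O 6/7 ✓ · (3,4)O 5/7 ✓ · (3,5)X 1/5 ✗
Row 4: (4,1)O 3/5 ✓ · (4,2)X 1/6 ✗ · (4,3)O 2/6 ✗ · (4,4)X 3/6 ✗ · (4,5)O 1/5 ✗
Row 5: (5,1)O 3/5 ✓ · (5,2)X 1/6 ✗ · (5,4)X 4/6 ✓ · (5,5)X 4/5 ✓
Row 6: (6,1)O 3/5 ✓ · (6,2)O 4/6 ✓ · (6,4)X 5/6 ✓ · (6,5)X 5/5 ✓
Row 7: (7,1)X 0/3 ✗ · (7,2)O 3/4 ✓ · (7,3)O 2/4 ✗ · (7,4)X 3/4 ✓ · (7,5)X 3/3 ✓
Unsatisfied: (1,2), (1,4), (3,5), (4,2), (4,3), (4,4), (4,5), (5,2), (7,1), (7,3) — 10 in total.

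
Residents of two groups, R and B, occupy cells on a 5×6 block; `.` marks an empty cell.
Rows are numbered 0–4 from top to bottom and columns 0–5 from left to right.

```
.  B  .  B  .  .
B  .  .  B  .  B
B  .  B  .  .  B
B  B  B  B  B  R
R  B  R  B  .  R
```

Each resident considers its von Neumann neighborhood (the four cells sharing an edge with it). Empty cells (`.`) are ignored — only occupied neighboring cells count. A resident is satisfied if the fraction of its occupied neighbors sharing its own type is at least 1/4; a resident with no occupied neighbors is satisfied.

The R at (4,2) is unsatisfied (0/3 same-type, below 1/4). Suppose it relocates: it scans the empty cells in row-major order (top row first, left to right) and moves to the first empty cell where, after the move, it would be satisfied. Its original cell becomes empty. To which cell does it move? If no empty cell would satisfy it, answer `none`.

(4,4)

Vacating (4,2). Empty cells in order:
  (0,0): 0/2 same-type → still unsatisfied.
  (0,2): 0/2 same-type → still unsatisfied.
  (0,4): 0/1 same-type → still unsatisfied.
  (0,5): 0/1 same-type → still unsatisfied.
  (1,1): 0/2 same-type → still unsatisfied.
  (1,2): 0/2 same-type → still unsatisfied.
  (1,4): 0/2 same-type → still unsatisfied.
  (2,1): 0/3 same-type → still unsatisfied.
  (2,3): 0/3 same-type → still unsatisfied.
  (2,4): 0/2 same-type → still unsatisfied.
  (4,4): 1/3 same-type → satisfied — stop here.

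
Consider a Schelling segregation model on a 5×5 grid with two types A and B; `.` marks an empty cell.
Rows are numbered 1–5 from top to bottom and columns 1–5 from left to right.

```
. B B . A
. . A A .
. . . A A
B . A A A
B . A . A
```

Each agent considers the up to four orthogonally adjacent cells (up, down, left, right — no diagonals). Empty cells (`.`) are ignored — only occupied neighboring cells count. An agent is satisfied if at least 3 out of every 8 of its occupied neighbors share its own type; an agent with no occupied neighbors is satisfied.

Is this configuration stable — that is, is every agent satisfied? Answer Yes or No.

Yes

Row 1: (1,2)B 1/1 ✓ · (1,3)B 1/2 ✓ · (1,5)A 0/0 ✓
Row 2: (2,3)A 1/2 ✓ · (2,4)A 2/2 ✓
Row 3: (3,4)A 3/3 ✓ · (3,5)A 2/2 ✓
Row 4: (4,1)B 1/1 ✓ · (4,3)A 2/2 ✓ · (4,4)A 3/3 ✓ · (4,5)A 3/3 ✓
Row 5: (5,1)B 1/1 ✓ · (5,3)A 1/1 ✓ · (5,5)A 1/1 ✓
All meet the threshold, so the configuration is stable.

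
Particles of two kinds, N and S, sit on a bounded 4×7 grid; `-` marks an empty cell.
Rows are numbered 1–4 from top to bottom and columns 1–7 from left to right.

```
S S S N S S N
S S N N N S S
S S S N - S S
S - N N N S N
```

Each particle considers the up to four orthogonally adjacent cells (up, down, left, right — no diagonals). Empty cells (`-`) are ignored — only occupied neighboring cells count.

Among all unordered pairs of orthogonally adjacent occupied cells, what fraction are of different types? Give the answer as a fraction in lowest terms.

Scan each occupied cell's neighbors to the right and below so each pair is counted once.
Row 1: S(1,1)–S(1,2)= S(1,1)–S(2,1)= S(1,2)–S(1,3)= S(1,2)–S(2,2)= S(1,3)–N(1,4)≠ S(1,3)–N(2,3)≠ N(1,4)–S(1,5)≠ N(1,4)–N(2,4)= S(1,5)–S(1,6)= S(1,5)–N(2,5)≠ S(1,6)–N(1,7)≠ S(1,6)–S(2,6)= N(1,7)–S(2,7)≠  → 6/13 unlike.
Row 2: S(2,1)–S(2,2)= S(2,1)–S(3,1)= S(2,2)–N(2,3)≠ S(2,2)–S(3,2)= N(2,3)–N(2,4)= N(2,3)–S(3,3)≠ N(2,4)–N(2,5)= N(2,4)–N(3,4)= N(2,5)–S(2,6)≠ S(2,6)–S(2,7)= S(2,6)–S(3,6)= S(2,7)–S(3,7)=  → 3/12 unlike.
Row 3: S(3,1)–S(3,2)= S(3,1)–S(4,1)= S(3,2)–S(3,3)= S(3,3)–N(3,4)≠ S(3,3)–N(4,3)≠ N(3,4)–N(4,4)= S(3,6)–S(3,7)= S(3,6)–S(4,6)= S(3,7)–N(4,7)≠  → 3/9 unlike.
Row 4: N(4,3)–N(4,4)= N(4,4)–N(4,5)= N(4,5)–S(4,6)≠ S(4,6)–N(4,7)≠  → 2/4 unlike.
Total adjacent occupied pairs: 38; unlike-type pairs: 14.
14/38 reduces to 7/19.

7/19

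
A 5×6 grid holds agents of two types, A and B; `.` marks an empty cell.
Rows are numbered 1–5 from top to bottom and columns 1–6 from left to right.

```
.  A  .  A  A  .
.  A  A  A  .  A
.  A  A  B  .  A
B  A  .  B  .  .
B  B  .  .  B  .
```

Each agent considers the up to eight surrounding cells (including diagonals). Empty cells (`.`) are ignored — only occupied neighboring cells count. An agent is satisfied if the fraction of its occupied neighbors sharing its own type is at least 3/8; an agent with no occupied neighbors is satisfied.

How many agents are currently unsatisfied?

1

(1,2)A 2/2 ok
(1,4)A 3/3 ok
(1,5)A 3/3 ok
(2,2)A 4/4 ok
(2,3)A 6/7 ok
(2,4)A 4/5 ok
(2,6)A 2/2 ok
(3,2)A 4/5 ok
(3,3)A 5/7 ok
(3,4)B 1/4 unhappy
(3,6)A 1/1 ok
(4,1)B 2/4 ok
(4,2)A 2/5 ok
(4,4)B 2/3 ok
(5,1)B 2/3 ok
(5,2)B 2/3 ok
(5,5)B 1/1 ok
Unsatisfied: (3,4) — 1 in total.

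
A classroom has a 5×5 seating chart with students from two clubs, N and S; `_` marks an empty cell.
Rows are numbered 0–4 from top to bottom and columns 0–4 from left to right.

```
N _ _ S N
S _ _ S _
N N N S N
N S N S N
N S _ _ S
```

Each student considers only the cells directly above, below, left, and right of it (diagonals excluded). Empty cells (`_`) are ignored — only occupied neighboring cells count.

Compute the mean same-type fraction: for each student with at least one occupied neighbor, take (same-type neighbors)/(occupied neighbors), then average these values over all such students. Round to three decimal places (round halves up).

0.412

Row 0: (0,0)N 0/1 · (0,3)S 1/2 · (0,4)N 0/1
Row 1: (1,0)S 0/2 · (1,3)S 2/2
Row 2: (2,0)N 2/3 · (2,1)N 2/3 · (2,2)N 2/3 · (2,3)S 2/4 · (2,4)N 1/2
Row 3: (3,0)N 2/3 · (3,1)S 1/4 · (3,2)N 1/3 · (3,3)S 1/3 · (3,4)N 1/3
Row 4: (4,0)N 1/2 · (4,1)S 1/2 · (4,4)S 0/1
Sum over 18 students: 0/1 + 1/2 + 0/1 + 0/2 + 2/2 + 2/3 + 2/3 + 2/3 + 2/4 + 1/2 + 2/3 + 1/4 + 1/3 + 1/3 + 1/3 + 1/2 + 1/2 + 0/1 = 89/12; mean = 89/12 ÷ 18 = 89/216 = 0.412037… → 0.412.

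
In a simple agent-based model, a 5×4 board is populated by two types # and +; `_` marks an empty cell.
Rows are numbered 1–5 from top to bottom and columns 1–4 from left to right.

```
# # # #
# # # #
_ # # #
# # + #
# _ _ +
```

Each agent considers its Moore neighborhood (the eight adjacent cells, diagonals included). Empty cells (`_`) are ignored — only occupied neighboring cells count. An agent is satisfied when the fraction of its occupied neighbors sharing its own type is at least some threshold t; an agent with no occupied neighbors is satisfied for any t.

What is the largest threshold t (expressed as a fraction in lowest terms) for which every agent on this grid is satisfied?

(1,1)# 3/3
(1,2)# 5/5
(1,3)# 5/5
(1,4)# 3/3
(2,1)# 4/4
(2,2)# 7/7
(2,3)# 8/8
(2,4)# 5/5
(3,2)# 6/7
(3,3)# 7/8
(3,4)# 4/5
(4,1)# 3/3
(4,2)# 4/5
(4,3)+ 1/6
(4,4)# 2/4
(5,1)# 2/2
(5,4)+ 1/2
The smallest same-type fraction is 1/6 at (4,3), which reduces to 1/6. Any threshold above that leaves this agent unsatisfied.

1/6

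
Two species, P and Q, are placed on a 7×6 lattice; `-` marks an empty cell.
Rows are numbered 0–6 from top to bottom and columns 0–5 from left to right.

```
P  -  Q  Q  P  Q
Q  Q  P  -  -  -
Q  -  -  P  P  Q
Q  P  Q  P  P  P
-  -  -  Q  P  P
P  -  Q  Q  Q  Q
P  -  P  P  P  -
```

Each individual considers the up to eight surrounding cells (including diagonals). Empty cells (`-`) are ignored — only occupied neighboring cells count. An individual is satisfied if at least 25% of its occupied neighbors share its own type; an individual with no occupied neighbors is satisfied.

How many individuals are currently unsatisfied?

(0,0)P 0/2 not
(0,2)Q 2/3 satisfied
(0,3)Q 1/3 satisfied
(0,4)P 0/2 not
(0,5)Q 0/1 not
(1,0)Q 2/3 satisfied
(1,1)Q 3/5 satisfied
(1,2)P 1/4 satisfied
(2,0)Q 3/4 satisfied
(2,3)P 4/5 satisfied
(2,4)P 4/5 satisfied
(2,5)Q 0/3 not
(3,0)Q 1/2 satisfied
(3,1)P 0/3 not
(3,2)Q 1/4 satisfied
(3,3)P 4/6 satisfied
(3,4)P 6/8 satisfied
(3,5)P 4/5 satisfied
(4,3)Q 4/7 satisfied
(4,4)P 4/8 satisfied
(4,5)P 3/5 satisfied
(5,0)P 1/1 satisfied
(5,2)Q 2/4 satisfied
(5,3)Q 3/7 satisfied
(5,4)Q 3/7 satisfied
(5,5)Q 1/4 satisfied
(6,0)P 1/1 satisfied
(6,2)P 1/3 satisfied
(6,3)P 2/5 satisfied
(6,4)P 1/4 satisfied
Unsatisfied: (0,0), (0,4), (0,5), (2,5), (3,1) — 5 in total.

5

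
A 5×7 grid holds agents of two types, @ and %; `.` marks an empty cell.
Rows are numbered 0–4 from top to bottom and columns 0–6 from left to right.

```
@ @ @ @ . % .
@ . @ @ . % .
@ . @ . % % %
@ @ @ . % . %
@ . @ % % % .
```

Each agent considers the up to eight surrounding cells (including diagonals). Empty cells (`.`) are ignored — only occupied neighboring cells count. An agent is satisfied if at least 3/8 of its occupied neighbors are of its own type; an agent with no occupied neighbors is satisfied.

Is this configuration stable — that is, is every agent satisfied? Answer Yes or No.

Row 0: (0,0)@ 2/2 ✓ · (0,1)@ 4/4 ✓ · (0,2)@ 4/4 ✓ · (0,3)@ 3/3 ✓ · (0,5)% 1/1 ✓
Row 1: (1,0)@ 3/3 ✓ · (1,2)@ 5/5 ✓ · (1,3)@ 4/5 ✓ · (1,5)% 4/4 ✓
Row 2: (2,0)@ 3/3 ✓ · (2,2)@ 4/4 ✓ · (2,4)% 3/4 ✓ · (2,5)% 5/5 ✓ · (2,6)% 3/3 ✓
Row 3: (3,0)@ 3/3 ✓ · (3,1)@ 6/6 ✓ · (3,2)@ 3/4 ✓ · (3,4)% 5/5 ✓ · (3,6)% 3/3 ✓
Row 4: (4,0)@ 2/2 ✓ · (4,2)@ 2/3 ✓ · (4,3)% 2/4 ✓ · (4,4)% 3/3 ✓ · (4,5)% 3/3 ✓
All meet the threshold, so the configuration is stable.

Yes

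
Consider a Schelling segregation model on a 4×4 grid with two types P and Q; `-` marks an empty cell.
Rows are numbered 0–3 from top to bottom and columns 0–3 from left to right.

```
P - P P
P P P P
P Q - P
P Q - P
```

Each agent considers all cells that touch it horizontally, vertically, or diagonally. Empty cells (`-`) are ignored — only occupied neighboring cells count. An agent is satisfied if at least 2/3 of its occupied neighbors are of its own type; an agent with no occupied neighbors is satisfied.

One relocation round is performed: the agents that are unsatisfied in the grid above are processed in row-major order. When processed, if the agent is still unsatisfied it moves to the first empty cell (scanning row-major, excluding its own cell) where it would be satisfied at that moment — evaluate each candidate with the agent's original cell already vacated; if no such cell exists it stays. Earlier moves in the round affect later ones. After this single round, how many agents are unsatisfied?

1

Initially unsatisfied (in order): (2,0), (2,1), (3,0), (3,1).
  (2,0) → (0,1).
  (2,1): no empty cell satisfies it; stays.
  (3,0) → (2,2).
  (3,1) → (3,0).
Resulting grid:
P P P P
P P P P
- Q P P
Q - - P
Unsatisfied now: (2,1).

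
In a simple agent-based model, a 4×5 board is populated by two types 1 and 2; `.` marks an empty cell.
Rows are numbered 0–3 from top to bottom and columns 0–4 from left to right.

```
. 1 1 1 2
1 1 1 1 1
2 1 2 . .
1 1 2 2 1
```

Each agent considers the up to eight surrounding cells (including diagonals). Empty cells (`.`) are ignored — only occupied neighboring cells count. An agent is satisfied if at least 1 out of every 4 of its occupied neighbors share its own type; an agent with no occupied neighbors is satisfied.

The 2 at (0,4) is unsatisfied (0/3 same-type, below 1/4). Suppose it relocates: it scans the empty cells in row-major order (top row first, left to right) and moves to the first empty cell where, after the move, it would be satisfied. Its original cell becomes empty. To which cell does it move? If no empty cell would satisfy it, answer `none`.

(2,3)

Vacating (0,4). Empty cells in order:
  (0,0): 0/3 same-type → still unsatisfied.
  (2,3): 3/7 same-type → satisfied — stop here.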